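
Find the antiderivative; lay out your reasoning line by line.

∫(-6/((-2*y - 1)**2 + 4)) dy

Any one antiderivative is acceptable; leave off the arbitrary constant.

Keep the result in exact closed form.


Step 1. Substitute u = -2*y - 1, turning ∫(-6/((-2*y - 1)**2 + 4)) dy into ∫(3/(u**2 + 4)) du: now ∫(3/(u**2 + 4)) du.
Step 2. Evaluate the standard form: now 3*atan(u/2)/2.
Step 3. Substitute back u = -2*y - 1: now -3*atan(y + 1/2)/2.
Answer: -3*atan(y + 1/2)/2.


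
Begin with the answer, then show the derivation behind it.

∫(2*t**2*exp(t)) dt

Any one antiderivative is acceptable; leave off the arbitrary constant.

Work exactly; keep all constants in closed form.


The answer is 2*t**2*exp(t) - 4*t*exp(t) + 4*exp(t).
Step 1. Integrate ∫(2*t**2*exp(t)) dt by parts with u = t**2, dv = (2*exp(t)) dt, so v = 2*exp(t): now 2*t**2*exp(t) + ∫(-4*t*exp(t)) dt.
Step 2. Integrate ∫(-4*t*exp(t)) dt by parts with u = t, dv = (-4*exp(t)) dt, so v = -4*exp(t): now 2*t**2*exp(t) - 4*t*exp(t) + ∫(4*exp(t)) dt.
Step 3. Evaluate the standard form: now 2*t**2*exp(t) - 4*t*exp(t) + 4*exp(t).
Answer: 2*t**2*exp(t) - 4*t*exp(t) + 4*exp(t).


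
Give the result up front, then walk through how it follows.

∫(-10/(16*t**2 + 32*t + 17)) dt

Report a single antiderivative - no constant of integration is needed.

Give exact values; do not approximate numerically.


The answer is -5*atan(4*t + 4)/2.
Step 1. Substitute u = -4*t - 4, turning ∫(-10/(16*t**2 + 32*t + 17)) dt into ∫(5/(2*(u**2 + 1))) du: now ∫(5/(2*(u**2 + 1))) du.
Step 2. Evaluate the standard form: now 5*atan(u)/2.
Step 3. Substitute back u = -4*t - 4: now -5*atan(4*t + 4)/2.
Answer: -5*atan(4*t + 4)/2.


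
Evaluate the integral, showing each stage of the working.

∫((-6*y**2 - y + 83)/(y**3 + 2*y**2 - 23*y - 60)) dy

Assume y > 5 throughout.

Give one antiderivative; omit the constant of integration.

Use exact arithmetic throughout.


Step 1. Decompose ∫((-6*y**2 - y + 83)/(y**3 + 2*y**2 - 23*y - 60)) dy by partial fractions, (-6*y**2 - y + 83)/(y**3 + 2*y**2 - 23*y - 60) = -1/(y + 4) - 4/(y + 3) - 1/(y - 5): now ∫(-1/(y - 5)) dy + ∫(-4/(y + 3)) dy + ∫(-1/(y + 4)) dy.
Step 2. Evaluate the standard form [assuming y > -4]: now -log(y + 4) + ∫(-1/(y - 5)) dy + ∫(-4/(y + 3)) dy.
Step 3. Evaluate the standard form [assuming y > -3]: now -4*log(y + 3) - log(y + 4) + ∫(-1/(y - 5)) dy.
Step 4. Evaluate the standard form [assuming y > 5]: now -log(y - 5) - 4*log(y + 3) - log(y + 4).
Answer: -log(y - 5) - 4*log(y + 3) - log(y + 4).


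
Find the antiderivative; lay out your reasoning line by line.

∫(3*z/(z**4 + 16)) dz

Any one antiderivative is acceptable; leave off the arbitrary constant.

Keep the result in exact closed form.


Step 1. Substitute u = z**2, turning ∫(3*z/(z**4 + 16)) dz into ∫(3/(2*(u**2 + 16))) du: now ∫(3/(2*(u**2 + 16))) du.
Step 2. Evaluate the standard form: now 3*atan(u/4)/8.
Step 3. Substitute back u = z**2: now 3*atan(z**2/4)/8.
Answer: 3*atan(z**2/4)/8.


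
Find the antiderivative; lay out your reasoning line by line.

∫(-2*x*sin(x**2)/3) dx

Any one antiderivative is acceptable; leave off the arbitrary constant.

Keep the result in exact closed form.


Step 1. Substitute u = x**2, turning ∫(-2*x*sin(x**2)/3) dx into ∫(-sin(u)/3) du: now ∫(-sin(u)/3) du.
Step 2. Evaluate the standard form: now cos(u)/3.
Step 3. Substitute back u = x**2: now cos(x**2)/3.
Answer: cos(x**2)/3.


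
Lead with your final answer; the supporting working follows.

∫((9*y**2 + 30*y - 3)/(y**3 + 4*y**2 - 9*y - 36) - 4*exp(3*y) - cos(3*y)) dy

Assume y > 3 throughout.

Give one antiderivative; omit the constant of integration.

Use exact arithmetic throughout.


The answer is -4*exp(3*y)/3 + 4*log(y - 3) + 2*log(y + 3) + 3*log(y + 4) - sin(3*y)/3.
Step 1. Rewrite: now ∫((9*y**2 + 30*y - 3)/(y**3 + 4*y**2 - 9*y - 36)) dy + ∫(-4*exp(3*y)) dy + ∫(-cos(3*y)) dy.
Step 2. Evaluate the standard form: now -4*exp(3*y)/3 + ∫((9*y**2 + 30*y - 3)/(y**3 + 4*y**2 - 9*y - 36)) dy + ∫(-cos(3*y)) dy.
Step 3. Decompose ∫((9*y**2 + 30*y - 3)/(y**3 + 4*y**2 - 9*y - 36)) dy by partial fractions, (9*y**2 + 30*y - 3)/(y**3 + 4*y**2 - 9*y - 36) = 3/(y + 4) + 2/(y + 3) + 4/(y - 3): now -4*exp(3*y)/3 + ∫(4/(y - 3)) dy + ∫(2/(y + 3)) dy + ∫(3/(y + 4)) dy + ∫(-cos(3*y)) dy.
Step 4. Evaluate the standard form [assuming y > 3]: now -4*exp(3*y)/3 + 4*log(y - 3) + ∫(2/(y + 3)) dy + ∫(3/(y + 4)) dy + ∫(-cos(3*y)) dy.
Step 5. Evaluate the standard form [assuming y > -4]: now -4*exp(3*y)/3 + 4*log(y - 3) + 3*log(y + 4) + ∫(2/(y + 3)) dy + ∫(-cos(3*y)) dy.
Step 6. Evaluate the standard form [assuming y > -3]: now -4*exp(3*y)/3 + 4*log(y - 3) + 2*log(y + 3) + 3*log(y + 4) + ∫(-cos(3*y)) dy.
Step 7. Evaluate the standard form: now -4*exp(3*y)/3 + 4*log(y - 3) + 2*log(y + 3) + 3*log(y + 4) - sin(3*y)/3.
Answer: -4*exp(3*y)/3 + 4*log(y - 3) + 2*log(y + 3) + 3*log(y + 4) - sin(3*y)/3.


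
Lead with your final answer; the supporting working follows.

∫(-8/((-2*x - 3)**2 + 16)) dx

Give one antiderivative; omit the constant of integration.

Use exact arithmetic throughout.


The answer is -atan(x/2 + 3/4).
Step 1. Substitute u = -2*x - 3, turning ∫(-8/((-2*x - 3)**2 + 16)) dx into ∫(4/(u**2 + 16)) du: now ∫(4/(u**2 + 16)) du.
Step 2. Evaluate the standard form: now atan(u/4).
Step 3. Substitute back u = -2*x - 3: now -atan(x/2 + 3/4).
Answer: -atan(x/2 + 3/4).


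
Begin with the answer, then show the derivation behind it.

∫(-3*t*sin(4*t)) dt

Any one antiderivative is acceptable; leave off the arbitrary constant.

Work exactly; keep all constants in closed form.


The answer is 3*t*cos(4*t)/4 - 3*sin(4*t)/16.
Step 1. Integrate ∫(-3*t*sin(4*t)) dt by parts with u = t, dv = (-3*sin(4*t)) dt, so v = 3*cos(4*t)/4: now 3*t*cos(4*t)/4 + ∫(-3*cos(4*t)/4) dt.
Step 2. Evaluate the standard form: now 3*t*cos(4*t)/4 - 3*sin(4*t)/16.
Answer: 3*t*cos(4*t)/4 - 3*sin(4*t)/16.


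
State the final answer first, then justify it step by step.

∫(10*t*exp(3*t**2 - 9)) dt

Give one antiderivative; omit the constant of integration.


The answer is 5*exp(3*t**2 - 9)/3.
Step 1. Substitute u = t**2 - 3, turning ∫(10*t*exp(3*t**2 - 9)) dt into ∫(5*exp(3*u)) du: now ∫(5*exp(3*u)) du.
Step 2. Evaluate the standard form: now 5*exp(3*u)/3.
Step 3. Substitute back u = t**2 - 3: now 5*exp(3*t**2 - 9)/3.
Answer: 5*exp(3*t**2 - 9)/3.


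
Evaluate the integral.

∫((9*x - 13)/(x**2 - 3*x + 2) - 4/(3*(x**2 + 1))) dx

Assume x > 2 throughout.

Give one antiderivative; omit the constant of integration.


Answer: 5*log(x - 2) + 4*log(x - 1) - 4*atan(x)/3.


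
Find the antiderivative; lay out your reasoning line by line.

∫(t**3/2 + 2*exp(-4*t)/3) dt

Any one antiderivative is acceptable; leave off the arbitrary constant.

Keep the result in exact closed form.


Step 1. Rewrite: now ∫(t**3/2) dt + ∫(2*exp(-4*t)/3) dt.
Step 2. Evaluate the standard form: now t**4/8 + ∫(2*exp(-4*t)/3) dt.
Step 3. Evaluate the standard form: now t**4/8 - exp(-4*t)/6.
Answer: t**4/8 - exp(-4*t)/6.


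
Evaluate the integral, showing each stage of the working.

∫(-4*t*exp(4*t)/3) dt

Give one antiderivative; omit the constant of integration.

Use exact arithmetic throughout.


Step 1. Integrate ∫(-4*t*exp(4*t)/3) dt by parts with u = t, dv = (-4*exp(4*t)/3) dt, so v = -exp(4*t)/3: now -t*exp(4*t)/3 + ∫(exp(4*t)/3) dt.
Step 2. Evaluate the standard form: now -t*exp(4*t)/3 + exp(4*t)/12.
Answer: -t*exp(4*t)/3 + exp(4*t)/12.


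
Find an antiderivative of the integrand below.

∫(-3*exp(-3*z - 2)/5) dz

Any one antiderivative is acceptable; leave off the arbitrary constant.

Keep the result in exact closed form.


Answer: exp(-3*z - 2)/5.


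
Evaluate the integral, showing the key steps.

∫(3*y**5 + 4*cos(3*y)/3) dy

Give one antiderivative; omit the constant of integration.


Step 1. Rewrite: now ∫(3*y**5) dy + ∫(4*cos(3*y)/3) dy.
Step 2. Evaluate the standard form: now y**6/2 + ∫(4*cos(3*y)/3) dy.
Step 3. Evaluate the standard form: now y**6/2 + 4*sin(3*y)/9.
Answer: y**6/2 + 4*sin(3*y)/9.


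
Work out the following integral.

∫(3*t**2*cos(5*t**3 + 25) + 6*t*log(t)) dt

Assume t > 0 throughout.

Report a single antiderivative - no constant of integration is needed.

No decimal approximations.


Answer: 3*t**2*log(t) - 3*t**2/2 + sin(5*t**3 + 25)/5.


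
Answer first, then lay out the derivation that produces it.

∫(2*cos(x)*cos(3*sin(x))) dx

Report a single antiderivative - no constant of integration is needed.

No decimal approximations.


The answer is 2*sin(3*sin(x))/3.
Step 1. Substitute u = sin(x), turning ∫(2*cos(x)*cos(3*sin(x))) dx into ∫(2*cos(3*u)) du: now ∫(2*cos(3*u)) du.
Step 2. Evaluate the standard form: now 2*sin(3*u)/3.
Step 3. Substitute back u = sin(x): now 2*sin(3*sin(x))/3.
Answer: 2*sin(3*sin(x))/3.


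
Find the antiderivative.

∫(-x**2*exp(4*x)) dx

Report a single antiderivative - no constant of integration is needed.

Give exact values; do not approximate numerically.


Answer: -x**2*exp(4*x)/4 + x*exp(4*x)/8 - exp(4*x)/32.


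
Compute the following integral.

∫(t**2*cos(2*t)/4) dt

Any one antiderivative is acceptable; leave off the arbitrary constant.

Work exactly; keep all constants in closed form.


Answer: t**2*sin(2*t)/8 + t*cos(2*t)/8 - sin(2*t)/16.


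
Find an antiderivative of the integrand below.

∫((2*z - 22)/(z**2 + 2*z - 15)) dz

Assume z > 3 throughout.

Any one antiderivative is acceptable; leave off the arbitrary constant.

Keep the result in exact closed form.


Answer: -2*log(z - 3) + 4*log(z + 5).


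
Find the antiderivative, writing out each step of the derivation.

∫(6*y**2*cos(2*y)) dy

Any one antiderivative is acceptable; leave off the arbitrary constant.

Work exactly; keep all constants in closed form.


Step 1. Integrate ∫(6*y**2*cos(2*y)) dy by parts with u = y**2, dv = (6*cos(2*y)) dy, so v = 3*sin(2*y): now 3*y**2*sin(2*y) + ∫(-6*y*sin(2*y)) dy.
Step 2. Integrate ∫(-6*y*sin(2*y)) dy by parts with u = y, dv = (-6*sin(2*y)) dy, so v = 3*cos(2*y): now 3*y**2*sin(2*y) + 3*y*cos(2*y) + ∫(-3*cos(2*y)) dy.
Step 3. Evaluate the standard form: now 3*y**2*sin(2*y) + 3*y*cos(2*y) - 3*sin(2*y)/2.
Answer: 3*y**2*sin(2*y) + 3*y*cos(2*y) - 3*sin(2*y)/2.


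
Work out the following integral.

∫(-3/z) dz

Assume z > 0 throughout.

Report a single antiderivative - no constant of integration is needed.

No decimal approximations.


Answer: -3*log(z).


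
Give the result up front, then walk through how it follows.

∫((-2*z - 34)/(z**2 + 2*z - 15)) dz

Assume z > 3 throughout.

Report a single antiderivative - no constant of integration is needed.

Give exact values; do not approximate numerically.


The answer is -5*log(z - 3) + 3*log(z + 5).
Step 1. Decompose ∫((-2*z - 34)/(z**2 + 2*z - 15)) dz by partial fractions, (-2*z - 34)/(z**2 + 2*z - 15) = 3/(z + 5) - 5/(z - 3): now ∫(-5/(z - 3)) dz + ∫(3/(z + 5)) dz.
Step 2. Evaluate the standard form [assuming z > 3]: now -5*log(z - 3) + ∫(3/(z + 5)) dz.
Step 3. Evaluate the standard form [assuming z > -5]: now -5*log(z - 3) + 3*log(z + 5).
Answer: -5*log(z - 3) + 3*log(z + 5).


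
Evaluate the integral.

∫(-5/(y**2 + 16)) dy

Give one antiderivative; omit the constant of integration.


Answer: -5*atan(y/4)/4.


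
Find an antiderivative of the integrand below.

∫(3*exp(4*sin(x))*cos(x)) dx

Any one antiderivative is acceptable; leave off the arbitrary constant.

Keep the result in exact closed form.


Answer: 3*exp(4*sin(x))/4.


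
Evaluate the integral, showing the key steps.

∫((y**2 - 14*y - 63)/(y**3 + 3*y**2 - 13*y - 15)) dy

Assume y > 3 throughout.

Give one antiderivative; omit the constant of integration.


Step 1. Decompose ∫((y**2 - 14*y - 63)/(y**3 + 3*y**2 - 13*y - 15)) dy by partial fractions, (y**2 - 14*y - 63)/(y**3 + 3*y**2 - 13*y - 15) = 1/(y + 5) + 3/(y + 1) - 3/(y - 3): now ∫(-3/(y - 3)) dy + ∫(3/(y + 1)) dy + ∫(1/(y + 5)) dy.
Step 2. Evaluate the standard form [assuming y > -1]: now 3*log(y + 1) + ∫(-3/(y - 3)) dy + ∫(1/(y + 5)) dy.
Step 3. Evaluate the standard form [assuming y > 3]: now -3*log(y - 3) + 3*log(y + 1) + ∫(1/(y + 5)) dy.
Step 4. Evaluate the standard form [assuming y > -5]: now -3*log(y - 3) + 3*log(y + 1) + log(y + 5).
Answer: -3*log(y - 3) + 3*log(y + 1) + log(y + 5).


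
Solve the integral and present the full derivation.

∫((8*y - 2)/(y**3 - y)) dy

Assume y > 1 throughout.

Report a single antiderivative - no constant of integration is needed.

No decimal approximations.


Step 1. Decompose ∫((8*y - 2)/(y**3 - y)) dy by partial fractions, (8*y - 2)/(y**3 - y) = -5/(y + 1) + 3/(y - 1) + 2/y: now ∫(2/y) dy + ∫(3/(y - 1)) dy + ∫(-5/(y + 1)) dy.
Step 2. Evaluate the standard form [assuming y > 0]: now 2*log(y) + ∫(3/(y - 1)) dy + ∫(-5/(y + 1)) dy.
Step 3. Evaluate the standard form [assuming y > 1]: now 2*log(y) + 3*log(y - 1) + ∫(-5/(y + 1)) dy.
Step 4. Evaluate the standard form [assuming y > -1]: now 2*log(y) + 3*log(y - 1) - 5*log(y + 1).
Answer: 2*log(y) + 3*log(y - 1) - 5*log(y + 1).


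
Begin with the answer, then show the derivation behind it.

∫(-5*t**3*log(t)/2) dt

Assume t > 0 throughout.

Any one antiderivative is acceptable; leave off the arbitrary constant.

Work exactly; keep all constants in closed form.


The answer is -5*t**4*log(t)/8 + 5*t**4/32.
Step 1. Integrate ∫(-5*t**3*log(t)/2) dt by parts with u = log(t), dv = (-5*t**3/2) dt, so v = -5*t**4/8 [assuming t > 0]: now -5*t**4*log(t)/8 + ∫(5*t**3/8) dt.
Step 2. Evaluate the standard form: now -5*t**4*log(t)/8 + 5*t**4/32.
Answer: -5*t**4*log(t)/8 + 5*t**4/32.


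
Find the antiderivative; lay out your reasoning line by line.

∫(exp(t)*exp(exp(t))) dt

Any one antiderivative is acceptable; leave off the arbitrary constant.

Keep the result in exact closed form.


Step 1. Substitute u = exp(t), turning ∫(exp(t)*exp(exp(t))) dt into ∫(exp(u)) du: now ∫(exp(u)) du.
Step 2. Evaluate the standard form: now exp(u).
Step 3. Substitute back u = exp(t): now exp(exp(t)).
Answer: exp(exp(t)).


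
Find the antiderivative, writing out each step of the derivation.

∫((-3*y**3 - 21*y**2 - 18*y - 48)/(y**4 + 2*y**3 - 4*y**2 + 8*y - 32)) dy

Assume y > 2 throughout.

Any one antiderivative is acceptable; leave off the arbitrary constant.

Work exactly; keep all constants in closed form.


Step 1. Decompose ∫((-3*y**3 - 21*y**2 - 18*y - 48)/(y**4 + 2*y**3 - 4*y**2 + 8*y - 32)) dy by partial fractions, (-3*y**3 - 21*y**2 - 18*y - 48)/(y**4 + 2*y**3 - 4*y**2 + 8*y - 32) = -3/(y**2 + 4) + 1/(y + 4) - 4/(y - 2): now ∫(-4/(y - 2)) dy + ∫(1/(y + 4)) dy + ∫(-3/(y**2 + 4)) dy.
Step 2. Evaluate the standard form [assuming y > -4]: now log(y + 4) + ∫(-4/(y - 2)) dy + ∫(-3/(y**2 + 4)) dy.
Step 3. Evaluate the standard form [assuming y > 2]: now -4*log(y - 2) + log(y + 4) + ∫(-3/(y**2 + 4)) dy.
Step 4. Evaluate the standard form: now -4*log(y - 2) + log(y + 4) - 3*atan(y/2)/2.
Answer: -4*log(y - 2) + log(y + 4) - 3*atan(y/2)/2.


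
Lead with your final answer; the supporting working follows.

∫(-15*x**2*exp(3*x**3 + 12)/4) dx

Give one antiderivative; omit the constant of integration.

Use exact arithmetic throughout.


The answer is -5*exp(3*x**3 + 12)/12.
Step 1. Substitute u = x**3 + 4, turning ∫(-15*x**2*exp(3*x**3 + 12)/4) dx into ∫(-5*exp(3*u)/4) du: now ∫(-5*exp(3*u)/4) du.
Step 2. Evaluate the standard form: now -5*exp(3*u)/12.
Step 3. Substitute back u = x**3 + 4: now -5*exp(3*x**3 + 12)/12.
Answer: -5*exp(3*x**3 + 12)/12.


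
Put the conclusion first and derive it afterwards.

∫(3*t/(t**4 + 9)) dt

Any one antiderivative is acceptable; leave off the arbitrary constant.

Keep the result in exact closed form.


The answer is atan(t**2/3)/2.
Step 1. Substitute u = t**2, turning ∫(3*t/(t**4 + 9)) dt into ∫(3/(2*(u**2 + 9))) du: now ∫(3/(2*(u**2 + 9))) du.
Step 2. Evaluate the standard form: now atan(u/3)/2.
Step 3. Substitute back u = t**2: now atan(t**2/3)/2.
Answer: atan(t**2/3)/2.


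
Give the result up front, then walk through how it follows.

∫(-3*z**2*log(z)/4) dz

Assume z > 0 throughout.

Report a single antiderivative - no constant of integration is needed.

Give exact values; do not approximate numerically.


The answer is -z**3*log(z)/4 + z**3/12.
Step 1. Integrate ∫(-3*z**2*log(z)/4) dz by parts with u = log(z), dv = (-3*z**2/4) dz, so v = -z**3/4 [assuming z > 0]: now -z**3*log(z)/4 + ∫(z**2/4) dz.
Step 2. Evaluate the standard form: now -z**3*log(z)/4 + z**3/12.
Answer: -z**3*log(z)/4 + z**3/12.


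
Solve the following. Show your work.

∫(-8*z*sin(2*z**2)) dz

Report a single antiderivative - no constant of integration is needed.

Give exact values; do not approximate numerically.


Step 1. Substitute u = z**2, turning ∫(-8*z*sin(2*z**2)) dz into ∫(-4*sin(2*u)) du: now ∫(-4*sin(2*u)) du.
Step 2. Evaluate the standard form: now 2*cos(2*u).
Step 3. Substitute back u = z**2: now 2*cos(2*z**2).
Answer: 2*cos(2*z**2).


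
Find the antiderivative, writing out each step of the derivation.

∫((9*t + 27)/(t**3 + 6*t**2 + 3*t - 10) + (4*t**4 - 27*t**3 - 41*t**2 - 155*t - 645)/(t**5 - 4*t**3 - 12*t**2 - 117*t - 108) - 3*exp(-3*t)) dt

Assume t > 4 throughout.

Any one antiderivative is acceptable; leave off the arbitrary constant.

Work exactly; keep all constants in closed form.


Step 1. Rewrite: now ∫((9*t + 27)/(t**3 + 6*t**2 + 3*t - 10)) dt + ∫((4*t**4 - 27*t**3 - 41*t**2 - 155*t - 645)/(t**5 - 4*t**3 - 12*t**2 - 117*t - 108)) dt + ∫(-3*exp(-3*t)) dt.
Step 2. Evaluate the standard form: now ∫((9*t + 27)/(t**3 + 6*t**2 + 3*t - 10)) dt + ∫((4*t**4 - 27*t**3 - 41*t**2 - 155*t - 645)/(t**5 - 4*t**3 - 12*t**2 - 117*t - 108)) dt + exp(-3*t).
Step 3. Decompose ∫((4*t**4 - 27*t**3 - 41*t**2 - 155*t - 645)/(t**5 - 4*t**3 - 12*t**2 - 117*t - 108)) dt by partial fractions, (4*t**4 - 27*t**3 - 41*t**2 - 155*t - 645)/(t**5 - 4*t**3 - 12*t**2 - 117*t - 108) = -4/(t**2 + 9) + 2/(t + 3) + 5/(t + 1) - 3/(t - 4): now ∫((9*t + 27)/(t**3 + 6*t**2 + 3*t - 10)) dt + ∫(-3/(t - 4)) dt + ∫(5/(t + 1)) dt + ∫(2/(t + 3)) dt + ∫(-4/(t**2 + 9)) dt + exp(-3*t).
Step 4. Evaluate the standard form [assuming t > 4]: now -3*log(t - 4) + ∫((9*t + 27)/(t**3 + 6*t**2 + 3*t - 10)) dt + ∫(5/(t + 1)) dt + ∫(2/(t + 3)) dt + ∫(-4/(t**2 + 9)) dt + exp(-3*t).
Step 5. Evaluate the standard form [assuming t > -3]: now -3*log(t - 4) + 2*log(t + 3) + ∫((9*t + 27)/(t**3 + 6*t**2 + 3*t - 10)) dt + ∫(5/(t + 1)) dt + ∫(-4/(t**2 + 9)) dt + exp(-3*t).
Step 6. Evaluate the standard form [assuming t > -1]: now -3*log(t - 4) + 5*log(t + 1) + 2*log(t + 3) + ∫((9*t + 27)/(t**3 + 6*t**2 + 3*t - 10)) dt + ∫(-4/(t**2 + 9)) dt + exp(-3*t).
Step 7. Evaluate the standard form: now -3*log(t - 4) + 5*log(t + 1) + 2*log(t + 3) - 4*atan(t/3)/3 + ∫((9*t + 27)/(t**3 + 6*t**2 + 3*t - 10)) dt + exp(-3*t).
Step 8. Decompose ∫((9*t + 27)/(t**3 + 6*t**2 + 3*t - 10)) dt by partial fractions, (9*t + 27)/(t**3 + 6*t**2 + 3*t - 10) = -1/(t + 5) - 1/(t + 2) + 2/(t - 1): now -3*log(t - 4) + 5*log(t + 1) + 2*log(t + 3) - 4*atan(t/3)/3 + ∫(2/(t - 1)) dt + ∫(-1/(t + 2)) dt + ∫(-1/(t + 5)) dt + exp(-3*t).
Step 9. Evaluate the standard form [assuming t > 1]: now -3*log(t - 4) + 2*log(t - 1) + 5*log(t + 1) + 2*log(t + 3) - 4*atan(t/3)/3 + ∫(-1/(t + 2)) dt + ∫(-1/(t + 5)) dt + exp(-3*t).
Step 10. Evaluate the standard form [assuming t > -2]: now -3*log(t - 4) + 2*log(t - 1) + 5*log(t + 1) - log(t + 2) + 2*log(t + 3) - 4*atan(t/3)/3 + ∫(-1/(t + 5)) dt + exp(-3*t).
Step 11. Evaluate the standard form [assuming t > -5]: now -3*log(t - 4) + 2*log(t - 1) + 5*log(t + 1) - log(t + 2) + 2*log(t + 3) - log(t + 5) - 4*atan(t/3)/3 + exp(-3*t).
Answer: -3*log(t - 4) + 2*log(t - 1) + 5*log(t + 1) - log(t + 2) + 2*log(t + 3) - log(t + 5) - 4*atan(t/3)/3 + exp(-3*t).


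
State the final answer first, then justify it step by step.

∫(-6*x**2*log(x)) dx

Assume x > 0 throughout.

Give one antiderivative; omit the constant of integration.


The answer is -2*x**3*log(x) + 2*x**3/3.
Step 1. Integrate ∫(-6*x**2*log(x)) dx by parts with u = log(x), dv = (-6*x**2) dx, so v = -2*x**3 [assuming x > 0]: now -2*x**3*log(x) + ∫(2*x**2) dx.
Step 2. Evaluate the standard form: now -2*x**3*log(x) + 2*x**3/3.
Answer: -2*x**3*log(x) + 2*x**3/3.


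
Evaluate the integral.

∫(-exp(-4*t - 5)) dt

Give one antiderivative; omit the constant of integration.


Answer: exp(-4*t - 5)/4.


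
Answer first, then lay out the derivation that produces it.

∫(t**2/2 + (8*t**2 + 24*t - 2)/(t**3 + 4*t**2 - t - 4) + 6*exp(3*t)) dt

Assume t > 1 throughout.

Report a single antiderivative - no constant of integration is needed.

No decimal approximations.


The answer is t**3/6 + 2*exp(3*t) + 3*log(t - 1) + 3*log(t + 1) + 2*log(t + 4).
Step 1. Rewrite: now ∫(t**2/2) dt + ∫((8*t**2 + 24*t - 2)/(t**3 + 4*t**2 - t - 4)) dt + ∫(6*exp(3*t)) dt.
Step 2. Evaluate the standard form: now 2*exp(3*t) + ∫(t**2/2) dt + ∫((8*t**2 + 24*t - 2)/(t**3 + 4*t**2 - t - 4)) dt.
Step 3. Decompose ∫((8*t**2 + 24*t - 2)/(t**3 + 4*t**2 - t - 4)) dt by partial fractions, (8*t**2 + 24*t - 2)/(t**3 + 4*t**2 - t - 4) = 2/(t + 4) + 3/(t + 1) + 3/(t - 1): now 2*exp(3*t) + ∫(t**2/2) dt + ∫(3/(t - 1)) dt + ∫(3/(t + 1)) dt + ∫(2/(t + 4)) dt.
Step 4. Evaluate the standard form [assuming t > -1]: now 2*exp(3*t) + 3*log(t + 1) + ∫(t**2/2) dt + ∫(3/(t - 1)) dt + ∫(2/(t + 4)) dt.
Step 5. Evaluate the standard form [assuming t > -4]: now 2*exp(3*t) + 3*log(t + 1) + 2*log(t + 4) + ∫(t**2/2) dt + ∫(3/(t - 1)) dt.
Step 6. Evaluate the standard form [assuming t > 1]: now 2*exp(3*t) + 3*log(t - 1) + 3*log(t + 1) + 2*log(t + 4) + ∫(t**2/2) dt.
Step 7. Evaluate the standard form: now t**3/6 + 2*exp(3*t) + 3*log(t - 1) + 3*log(t + 1) + 2*log(t + 4).
Answer: t**3/6 + 2*exp(3*t) + 3*log(t - 1) + 3*log(t + 1) + 2*log(t + 4).


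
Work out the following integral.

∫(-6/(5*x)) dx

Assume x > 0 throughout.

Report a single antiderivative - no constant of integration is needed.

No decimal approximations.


Answer: -6*log(x)/5.


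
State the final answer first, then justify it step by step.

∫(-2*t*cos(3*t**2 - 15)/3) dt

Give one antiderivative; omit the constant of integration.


The answer is -sin(3*t**2 - 15)/9.
Step 1. Substitute u = t**2 - 5, turning ∫(-2*t*cos(3*t**2 - 15)/3) dt into ∫(-cos(3*u)/3) du: now ∫(-cos(3*u)/3) du.
Step 2. Evaluate the standard form: now -sin(3*u)/9.
Step 3. Substitute back u = t**2 - 5: now -sin(3*t**2 - 15)/9.
Answer: -sin(3*t**2 - 15)/9.


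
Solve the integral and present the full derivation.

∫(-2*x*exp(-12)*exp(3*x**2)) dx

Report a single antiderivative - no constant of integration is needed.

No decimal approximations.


Step 1. Substitute u = x**2 - 4, turning ∫(-2*x*exp(-12)*exp(3*x**2)) dx into ∫(-exp(3*u)) du: now ∫(-exp(3*u)) du.
Step 2. Evaluate the standard form: now -exp(3*u)/3.
Step 3. Substitute back u = x**2 - 4: now -exp(3*x**2 - 12)/3.
Answer: -exp(3*x**2 - 12)/3.


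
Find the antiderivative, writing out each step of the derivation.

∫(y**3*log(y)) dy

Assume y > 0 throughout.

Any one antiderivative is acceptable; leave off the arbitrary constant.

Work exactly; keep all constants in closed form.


Step 1. Integrate ∫(y**3*log(y)) dy by parts with u = log(y), dv = (y**3) dy, so v = y**4/4 [assuming y > 0]: now y**4*log(y)/4 + ∫(-y**3/4) dy.
Step 2. Evaluate the standard form: now y**4*log(y)/4 - y**4/16.
Answer: y**4*log(y)/4 - y**4/16.


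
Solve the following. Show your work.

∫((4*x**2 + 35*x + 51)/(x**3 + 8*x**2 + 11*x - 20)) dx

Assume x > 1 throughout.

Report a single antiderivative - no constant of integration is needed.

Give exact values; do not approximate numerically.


Step 1. Decompose ∫((4*x**2 + 35*x + 51)/(x**3 + 8*x**2 + 11*x - 20)) dx by partial fractions, (4*x**2 + 35*x + 51)/(x**3 + 8*x**2 + 11*x - 20) = -4/(x + 5) + 5/(x + 4) + 3/(x - 1): now ∫(3/(x - 1)) dx + ∫(5/(x + 4)) dx + ∫(-4/(x + 5)) dx.
Step 2. Evaluate the standard form [assuming x > -5]: now -4*log(x + 5) + ∫(3/(x - 1)) dx + ∫(5/(x + 4)) dx.
Step 3. Evaluate the standard form [assuming x > -4]: now 5*log(x + 4) - 4*log(x + 5) + ∫(3/(x - 1)) dx.
Step 4. Evaluate the standard form [assuming x > 1]: now 3*log(x - 1) + 5*log(x + 4) - 4*log(x + 5).
Answer: 3*log(x - 1) + 5*log(x + 4) - 4*log(x + 5).


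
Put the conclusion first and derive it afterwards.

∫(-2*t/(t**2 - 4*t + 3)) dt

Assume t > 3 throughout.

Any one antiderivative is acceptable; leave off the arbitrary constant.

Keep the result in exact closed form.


The answer is -3*log(t - 3) + log(t - 1).
Step 1. Decompose ∫(-2*t/(t**2 - 4*t + 3)) dt by partial fractions, -2*t/(t**2 - 4*t + 3) = 1/(t - 1) - 3/(t - 3): now ∫(-3/(t - 3)) dt + ∫(1/(t - 1)) dt.
Step 2. Evaluate the standard form [assuming t > 3]: now -3*log(t - 3) + ∫(1/(t - 1)) dt.
Step 3. Evaluate the standard form [assuming t > 1]: now -3*log(t - 3) + log(t - 1).
Answer: -3*log(t - 3) + log(t - 1).


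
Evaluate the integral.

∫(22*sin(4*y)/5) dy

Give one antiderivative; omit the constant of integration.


Answer: -11*cos(4*y)/10.


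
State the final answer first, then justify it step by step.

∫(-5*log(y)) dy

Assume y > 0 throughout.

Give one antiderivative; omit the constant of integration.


The answer is -5*y*log(y) + 5*y.
Step 1. Integrate ∫(-5*log(y)) dy by parts with u = log(y), dv = (-5) dy, so v = -5*y [assuming y > 0]: now -5*y*log(y) + ∫(5) dy.
Step 2. Evaluate the standard form: now -5*y*log(y) + 5*y.
Answer: -5*y*log(y) + 5*y.


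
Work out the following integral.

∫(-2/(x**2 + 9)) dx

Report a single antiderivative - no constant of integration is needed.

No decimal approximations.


Answer: -2*atan(x/3)/3.


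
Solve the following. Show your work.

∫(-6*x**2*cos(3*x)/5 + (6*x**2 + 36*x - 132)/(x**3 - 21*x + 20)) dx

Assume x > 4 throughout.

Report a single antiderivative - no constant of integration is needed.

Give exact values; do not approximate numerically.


Step 1. Rewrite: now ∫(-6*x**2*cos(3*x)/5) dx + ∫((6*x**2 + 36*x - 132)/(x**3 - 21*x + 20)) dx.
Step 2. Decompose ∫((6*x**2 + 36*x - 132)/(x**3 - 21*x + 20)) dx by partial fractions, (6*x**2 + 36*x - 132)/(x**3 - 21*x + 20) = -3/(x + 5) + 5/(x - 1) + 4/(x - 4): now ∫(-6*x**2*cos(3*x)/5) dx + ∫(4/(x - 4)) dx + ∫(5/(x - 1)) dx + ∫(-3/(x + 5)) dx.
Step 3. Evaluate the standard form [assuming x > 4]: now 4*log(x - 4) + ∫(-6*x**2*cos(3*x)/5) dx + ∫(5/(x - 1)) dx + ∫(-3/(x + 5)) dx.
Step 4. Evaluate the standard form [assuming x > 1]: now 4*log(x - 4) + 5*log(x - 1) + ∫(-6*x**2*cos(3*x)/5) dx + ∫(-3/(x + 5)) dx.
Step 5. Evaluate the standard form [assuming x > -5]: now 4*log(x - 4) + 5*log(x - 1) - 3*log(x + 5) + ∫(-6*x**2*cos(3*x)/5) dx.
Step 6. Integrate ∫(-6*x**2*cos(3*x)/5) dx by parts with u = x**2, dv = (-6*cos(3*x)/5) dx, so v = -2*sin(3*x)/5: now -2*x**2*sin(3*x)/5 + 4*log(x - 4) + 5*log(x - 1) - 3*log(x + 5) + ∫(4*x*sin(3*x)/5) dx.
Step 7. Integrate ∫(4*x*sin(3*x)/5) dx by parts with u = x, dv = (4*sin(3*x)/5) dx, so v = -4*cos(3*x)/15: now -2*x**2*sin(3*x)/5 - 4*x*cos(3*x)/15 + 4*log(x - 4) + 5*log(x - 1) - 3*log(x + 5) + ∫(4*cos(3*x)/15) dx.
Step 8. Evaluate the standard form: now -2*x**2*sin(3*x)/5 - 4*x*cos(3*x)/15 + 4*log(x - 4) + 5*log(x - 1) - 3*log(x + 5) + 4*sin(3*x)/45.
Answer: -2*x**2*sin(3*x)/5 - 4*x*cos(3*x)/15 + 4*log(x - 4) + 5*log(x - 1) - 3*log(x + 5) + 4*sin(3*x)/45.


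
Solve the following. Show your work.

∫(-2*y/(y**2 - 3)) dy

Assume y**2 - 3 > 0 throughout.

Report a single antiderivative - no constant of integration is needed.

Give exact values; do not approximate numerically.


Step 1. Substitute u = y**2 - 3, turning ∫(-2*y/(y**2 - 3)) dy into ∫(-1/u) du: now ∫(-1/u) du.
Step 2. Evaluate the standard form [assuming u > 0]: now -log(u).
Step 3. Substitute back u = y**2 - 3: now -log(y**2 - 3).
Answer: -log(y**2 - 3).


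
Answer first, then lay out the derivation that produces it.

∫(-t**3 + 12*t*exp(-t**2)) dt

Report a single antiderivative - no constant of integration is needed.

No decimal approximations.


The answer is -t**4/4 - 6*exp(-t**2).
Step 1. Rewrite: now ∫(-t**3) dt + ∫(12*t*exp(-t**2)) dt.
Step 2. Evaluate the standard form: now -t**4/4 + ∫(12*t*exp(-t**2)) dt.
Step 3. Substitute u = t**2, turning ∫(12*t*exp(-t**2)) dt into ∫(6*exp(-u)) du: now -t**4/4 + ∫(6*exp(-u)) du.
Step 4. Evaluate the standard form: now -t**4/4 - 6*exp(-u).
Step 5. Substitute back u = t**2: now -t**4/4 - 6*exp(-t**2).
Answer: -t**4/4 - 6*exp(-t**2).


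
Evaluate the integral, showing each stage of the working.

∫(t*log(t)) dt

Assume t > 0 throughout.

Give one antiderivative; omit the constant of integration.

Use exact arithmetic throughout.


Step 1. Integrate ∫(t*log(t)) dt by parts with u = log(t), dv = (t) dt, so v = t**2/2 [assuming t > 0]: now t**2*log(t)/2 + ∫(-t/2) dt.
Step 2. Evaluate the standard form: now t**2*log(t)/2 - t**2/4.
Answer: t**2*log(t)/2 - t**2/4.


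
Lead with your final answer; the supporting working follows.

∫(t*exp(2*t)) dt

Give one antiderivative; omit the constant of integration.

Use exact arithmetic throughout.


The answer is t*exp(2*t)/2 - exp(2*t)/4.
Step 1. Integrate ∫(t*exp(2*t)) dt by parts with u = t, dv = (exp(2*t)) dt, so v = exp(2*t)/2: now t*exp(2*t)/2 + ∫(-exp(2*t)/2) dt.
Step 2. Evaluate the standard form: now t*exp(2*t)/2 - exp(2*t)/4.
Answer: t*exp(2*t)/2 - exp(2*t)/4.


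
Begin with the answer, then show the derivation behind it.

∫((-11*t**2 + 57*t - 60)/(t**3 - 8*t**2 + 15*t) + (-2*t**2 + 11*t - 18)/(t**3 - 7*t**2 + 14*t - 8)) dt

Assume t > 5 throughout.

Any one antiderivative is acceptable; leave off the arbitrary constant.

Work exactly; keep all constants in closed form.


The answer is -4*log(t) - 5*log(t - 5) - log(t - 4) - 2*log(t - 3) + 2*log(t - 2) - 3*log(t - 1).
Step 1. Rewrite: now ∫((-11*t**2 + 57*t - 60)/(t**3 - 8*t**2 + 15*t)) dt + ∫((-2*t**2 + 11*t - 18)/(t**3 - 7*t**2 + 14*t - 8)) dt.
Step 2. Decompose ∫((-11*t**2 + 57*t - 60)/(t**3 - 8*t**2 + 15*t)) dt by partial fractions, (-11*t**2 + 57*t - 60)/(t**3 - 8*t**2 + 15*t) = -2/(t - 3) - 5/(t - 5) - 4/t: now ∫(-4/t) dt + ∫((-2*t**2 + 11*t - 18)/(t**3 - 7*t**2 + 14*t - 8)) dt + ∫(-5/(t - 5)) dt + ∫(-2/(t - 3)) dt.
Step 3. Evaluate the standard form [assuming t > 5]: now -5*log(t - 5) + ∫(-4/t) dt + ∫((-2*t**2 + 11*t - 18)/(t**3 - 7*t**2 + 14*t - 8)) dt + ∫(-2/(t - 3)) dt.
Step 4. Evaluate the standard form [assuming t > 3]: now -5*log(t - 5) - 2*log(t - 3) + ∫(-4/t) dt + ∫((-2*t**2 + 11*t - 18)/(t**3 - 7*t**2 + 14*t - 8)) dt.
Step 5. Evaluate the standard form [assuming t > 0]: now -4*log(t) - 5*log(t - 5) - 2*log(t - 3) + ∫((-2*t**2 + 11*t - 18)/(t**3 - 7*t**2 + 14*t - 8)) dt.
Step 6. Decompose ∫((-2*t**2 + 11*t - 18)/(t**3 - 7*t**2 + 14*t - 8)) dt by partial fractions, (-2*t**2 + 11*t - 18)/(t**3 - 7*t**2 + 14*t - 8) = -3/(t - 1) + 2/(t - 2) - 1/(t - 4): now -4*log(t) - 5*log(t - 5) - 2*log(t - 3) + ∫(-1/(t - 4)) dt + ∫(2/(t - 2)) dt + ∫(-3/(t - 1)) dt.
Step 7. Evaluate the standard form [assuming t > 1]: now -4*log(t) - 5*log(t - 5) - 2*log(t - 3) - 3*log(t - 1) + ∫(-1/(t - 4)) dt + ∫(2/(t - 2)) dt.
Step 8. Evaluate the standard form [assuming t > 4]: now -4*log(t) - 5*log(t - 5) - log(t - 4) - 2*log(t - 3) - 3*log(t - 1) + ∫(2/(t - 2)) dt.
Step 9. Evaluate the standard form [assuming t > 2]: now -4*log(t) - 5*log(t - 5) - log(t - 4) - 2*log(t - 3) + 2*log(t - 2) - 3*log(t - 1).
Answer: -4*log(t) - 5*log(t - 5) - log(t - 4) - 2*log(t - 3) + 2*log(t - 2) - 3*log(t - 1).


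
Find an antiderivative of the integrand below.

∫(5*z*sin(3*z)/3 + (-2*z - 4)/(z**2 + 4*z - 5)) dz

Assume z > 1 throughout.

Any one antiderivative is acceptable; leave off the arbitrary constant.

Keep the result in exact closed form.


Answer: -5*z*cos(3*z)/9 - log(z - 1) - log(z + 5) + 5*sin(3*z)/27.


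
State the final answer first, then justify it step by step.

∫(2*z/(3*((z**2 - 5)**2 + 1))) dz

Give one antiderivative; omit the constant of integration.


The answer is atan(z**2 - 5)/3.
Step 1. Substitute u = z**2 - 5, turning ∫(2*z/(3*((z**2 - 5)**2 + 1))) dz into ∫(1/(3*(u**2 + 1))) du: now ∫(1/(3*(u**2 + 1))) du.
Step 2. Evaluate the standard form: now atan(u)/3.
Step 3. Substitute back u = z**2 - 5: now atan(z**2 - 5)/3.
Answer: atan(z**2 - 5)/3.


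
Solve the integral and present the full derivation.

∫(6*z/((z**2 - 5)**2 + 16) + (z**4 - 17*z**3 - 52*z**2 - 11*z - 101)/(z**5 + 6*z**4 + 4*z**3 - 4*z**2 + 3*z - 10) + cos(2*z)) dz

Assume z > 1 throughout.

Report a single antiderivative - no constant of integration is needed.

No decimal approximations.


Step 1. Rewrite: now ∫(6*z/((z**2 - 5)**2 + 16)) dz + ∫((z**4 - 17*z**3 - 52*z**2 - 11*z - 101)/(z**5 + 6*z**4 + 4*z**3 - 4*z**2 + 3*z - 10)) dz + ∫(cos(2*z)) dz.
Step 2. Decompose ∫((z**4 - 17*z**3 - 52*z**2 - 11*z - 101)/(z**5 + 6*z**4 + 4*z**3 - 4*z**2 + 3*z - 10)) dz by partial fractions, (z**4 - 17*z**3 - 52*z**2 - 11*z - 101)/(z**5 + 6*z**4 + 4*z**3 - 4*z**2 + 3*z - 10) = 3/(z**2 + 1) + 3/(z + 5) + 3/(z + 2) - 5/(z - 1): now ∫(6*z/((z**2 - 5)**2 + 16)) dz + ∫(-5/(z - 1)) dz + ∫(3/(z + 2)) dz + ∫(3/(z + 5)) dz + ∫(3/(z**2 + 1)) dz + ∫(cos(2*z)) dz.
Step 3. Evaluate the standard form [assuming z > -5]: now 3*log(z + 5) + ∫(6*z/((z**2 - 5)**2 + 16)) dz + ∫(-5/(z - 1)) dz + ∫(3/(z + 2)) dz + ∫(3/(z**2 + 1)) dz + ∫(cos(2*z)) dz.
Step 4. Evaluate the standard form [assuming z > -2]: now 3*log(z + 2) + 3*log(z + 5) + ∫(6*z/((z**2 - 5)**2 + 16)) dz + ∫(-5/(z - 1)) dz + ∫(3/(z**2 + 1)) dz + ∫(cos(2*z)) dz.
Step 5. Evaluate the standard form [assuming z > 1]: now -5*log(z - 1) + 3*log(z + 2) + 3*log(z + 5) + ∫(6*z/((z**2 - 5)**2 + 16)) dz + ∫(3/(z**2 + 1)) dz + ∫(cos(2*z)) dz.
Step 6. Evaluate the standard form: now -5*log(z - 1) + 3*log(z + 2) + 3*log(z + 5) + 3*atan(z) + ∫(6*z/((z**2 - 5)**2 + 16)) dz + ∫(cos(2*z)) dz.
Step 7. Substitute u = z**2 - 5, turning ∫(6*z/((z**2 - 5)**2 + 16)) dz into ∫(3/(u**2 + 16)) du: now -5*log(z - 1) + 3*log(z + 2) + 3*log(z + 5) + 3*atan(z) + ∫(3/(u**2 + 16)) du + ∫(cos(2*z)) dz.
Step 8. Evaluate the standard form: now -5*log(z - 1) + 3*log(z + 2) + 3*log(z + 5) + 3*atan(u/4)/4 + 3*atan(z) + ∫(cos(2*z)) dz.
Step 9. Substitute back u = z**2 - 5: now -5*log(z - 1) + 3*log(z + 2) + 3*log(z + 5) + 3*atan(z) + 3*atan(z**2/4 - 5/4)/4 + ∫(cos(2*z)) dz.
Step 10. Evaluate the standard form: now -5*log(z - 1) + 3*log(z + 2) + 3*log(z + 5) + sin(2*z)/2 + 3*atan(z) + 3*atan(z**2/4 - 5/4)/4.
Answer: -5*log(z - 1) + 3*log(z + 2) + 3*log(z + 5) + sin(2*z)/2 + 3*atan(z) + 3*atan(z**2/4 - 5/4)/4.


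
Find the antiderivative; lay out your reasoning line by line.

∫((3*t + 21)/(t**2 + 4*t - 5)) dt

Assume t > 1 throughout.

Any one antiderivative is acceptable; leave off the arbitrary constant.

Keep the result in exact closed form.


Step 1. Decompose ∫((3*t + 21)/(t**2 + 4*t - 5)) dt by partial fractions, (3*t + 21)/(t**2 + 4*t - 5) = -1/(t + 5) + 4/(t - 1): now ∫(4/(t - 1)) dt + ∫(-1/(t + 5)) dt.
Step 2. Evaluate the standard form [assuming t > 1]: now 4*log(t - 1) + ∫(-1/(t + 5)) dt.
Step 3. Evaluate the standard form [assuming t > -5]: now 4*log(t - 1) - log(t + 5).
Answer: 4*log(t - 1) - log(t + 5).


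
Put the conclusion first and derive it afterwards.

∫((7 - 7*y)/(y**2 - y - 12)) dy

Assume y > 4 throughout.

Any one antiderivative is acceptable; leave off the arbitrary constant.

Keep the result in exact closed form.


The answer is -3*log(y - 4) - 4*log(y + 3).
Step 1. Decompose ∫((7 - 7*y)/(y**2 - y - 12)) dy by partial fractions, (7 - 7*y)/(y**2 - y - 12) = -4/(y + 3) - 3/(y - 4): now ∫(-3/(y - 4)) dy + ∫(-4/(y + 3)) dy.
Step 2. Evaluate the standard form [assuming y > -3]: now -4*log(y + 3) + ∫(-3/(y - 4)) dy.
Step 3. Evaluate the standard form [assuming y > 4]: now -3*log(y - 4) - 4*log(y + 3).
Answer: -3*log(y - 4) - 4*log(y + 3).


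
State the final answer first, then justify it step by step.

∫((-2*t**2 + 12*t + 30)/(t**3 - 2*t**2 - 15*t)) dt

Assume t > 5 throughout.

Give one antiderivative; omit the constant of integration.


The answer is -2*log(t) + log(t - 5) - log(t + 3).
Step 1. Decompose ∫((-2*t**2 + 12*t + 30)/(t**3 - 2*t**2 - 15*t)) dt by partial fractions, (-2*t**2 + 12*t + 30)/(t**3 - 2*t**2 - 15*t) = -1/(t + 3) + 1/(t - 5) - 2/t: now ∫(-2/t) dt + ∫(1/(t - 5)) dt + ∫(-1/(t + 3)) dt.
Step 2. Evaluate the standard form [assuming t > -3]: now -log(t + 3) + ∫(-2/t) dt + ∫(1/(t - 5)) dt.
Step 3. Evaluate the standard form [assuming t > 5]: now log(t - 5) - log(t + 3) + ∫(-2/t) dt.
Step 4. Evaluate the standard form [assuming t > 0]: now -2*log(t) + log(t - 5) - log(t + 3).
Answer: -2*log(t) + log(t - 5) - log(t + 3).


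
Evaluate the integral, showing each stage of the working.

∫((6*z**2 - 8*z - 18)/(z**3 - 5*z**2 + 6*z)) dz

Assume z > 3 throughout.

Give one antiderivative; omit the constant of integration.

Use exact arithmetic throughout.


Step 1. Decompose ∫((6*z**2 - 8*z - 18)/(z**3 - 5*z**2 + 6*z)) dz by partial fractions, (6*z**2 - 8*z - 18)/(z**3 - 5*z**2 + 6*z) = 5/(z - 2) + 4/(z - 3) - 3/z: now ∫(-3/z) dz + ∫(4/(z - 3)) dz + ∫(5/(z - 2)) dz.
Step 2. Evaluate the standard form [assuming z > 0]: now -3*log(z) + ∫(4/(z - 3)) dz + ∫(5/(z - 2)) dz.
Step 3. Evaluate the standard form [assuming z > 2]: now -3*log(z) + 5*log(z - 2) + ∫(4/(z - 3)) dz.
Step 4. Evaluate the standard form [assuming z > 3]: now -3*log(z) + 4*log(z - 3) + 5*log(z - 2).
Answer: -3*log(z) + 4*log(z - 3) + 5*log(z - 2).


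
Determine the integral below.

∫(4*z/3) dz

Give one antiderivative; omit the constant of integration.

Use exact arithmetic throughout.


Answer: 2*z**2/3.


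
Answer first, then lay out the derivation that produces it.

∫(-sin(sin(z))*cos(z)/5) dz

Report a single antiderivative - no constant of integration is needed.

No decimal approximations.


The answer is cos(sin(z))/5.
Step 1. Substitute u = sin(z), turning ∫(-sin(sin(z))*cos(z)/5) dz into ∫(-sin(u)/5) du: now ∫(-sin(u)/5) du.
Step 2. Evaluate the standard form: now cos(u)/5.
Step 3. Substitute back u = sin(z): now cos(sin(z))/5.
Answer: cos(sin(z))/5.


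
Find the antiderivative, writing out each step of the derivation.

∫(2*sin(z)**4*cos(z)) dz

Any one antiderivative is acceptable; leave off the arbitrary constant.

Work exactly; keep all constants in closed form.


Step 1. Substitute u = sin(z), turning ∫(2*sin(z)**4*cos(z)) dz into ∫(2*u**4) du: now ∫(2*u**4) du.
Step 2. Evaluate the standard form: now 2*u**5/5.
Step 3. Substitute back u = sin(z): now 2*sin(z)**5/5.
Answer: 2*sin(z)**5/5.


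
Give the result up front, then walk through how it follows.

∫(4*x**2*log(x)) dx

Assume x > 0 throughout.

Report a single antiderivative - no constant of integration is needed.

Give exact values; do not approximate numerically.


The answer is 4*x**3*log(x)/3 - 4*x**3/9.
Step 1. Integrate ∫(4*x**2*log(x)) dx by parts with u = log(x), dv = (4*x**2) dx, so v = 4*x**3/3 [assuming x > 0]: now 4*x**3*log(x)/3 + ∫(-4*x**2/3) dx.
Step 2. Evaluate the standard form: now 4*x**3*log(x)/3 - 4*x**3/9.
Answer: 4*x**3*log(x)/3 - 4*x**3/9.


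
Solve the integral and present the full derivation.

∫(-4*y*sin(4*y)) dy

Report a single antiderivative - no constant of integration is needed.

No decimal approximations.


Step 1. Integrate ∫(-4*y*sin(4*y)) dy by parts with u = y, dv = (-4*sin(4*y)) dy, so v = cos(4*y): now y*cos(4*y) + ∫(-cos(4*y)) dy.
Step 2. Evaluate the standard form: now y*cos(4*y) - sin(4*y)/4.
Answer: y*cos(4*y) - sin(4*y)/4.


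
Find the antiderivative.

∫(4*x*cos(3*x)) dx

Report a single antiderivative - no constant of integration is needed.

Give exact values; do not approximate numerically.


Answer: 4*x*sin(3*x)/3 + 4*cos(3*x)/9.


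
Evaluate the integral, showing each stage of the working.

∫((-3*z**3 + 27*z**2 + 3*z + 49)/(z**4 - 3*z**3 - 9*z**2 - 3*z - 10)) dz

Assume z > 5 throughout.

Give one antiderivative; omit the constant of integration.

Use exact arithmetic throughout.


Step 1. Decompose ∫((-3*z**3 + 27*z**2 + 3*z + 49)/(z**4 - 3*z**3 - 9*z**2 - 3*z - 10)) dz by partial fractions, (-3*z**3 + 27*z**2 + 3*z + 49)/(z**4 - 3*z**3 - 9*z**2 - 3*z - 10) = -2/(z**2 + 1) - 5/(z + 2) + 2/(z - 5): now ∫(2/(z - 5)) dz + ∫(-5/(z + 2)) dz + ∫(-2/(z**2 + 1)) dz.
Step 2. Evaluate the standard form [assuming z > 5]: now 2*log(z - 5) + ∫(-5/(z + 2)) dz + ∫(-2/(z**2 + 1)) dz.
Step 3. Evaluate the standard form [assuming z > -2]: now 2*log(z - 5) - 5*log(z + 2) + ∫(-2/(z**2 + 1)) dz.
Step 4. Evaluate the standard form: now 2*log(z - 5) - 5*log(z + 2) - 2*atan(z).
Answer: 2*log(z - 5) - 5*log(z + 2) - 2*atan(z).
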